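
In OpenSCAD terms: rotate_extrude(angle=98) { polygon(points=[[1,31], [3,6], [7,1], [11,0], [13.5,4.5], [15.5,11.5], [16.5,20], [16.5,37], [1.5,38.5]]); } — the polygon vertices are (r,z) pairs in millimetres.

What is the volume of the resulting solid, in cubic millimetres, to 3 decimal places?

Volume = 7501.985 mm³

Profile (r,z), 9 vertices: (1,31) (3,6) (7,1) (11,0) (13.5,4.5) (15.5,11.5) (16.5,20) (16.5,37) (1.5,38.5)
edge 0: (1,31)→(3,6)  cross = 1·6 − 3·31 = -87.0000; (r_i+r_j)·cross = 4·-87.0000 = -348.0000
edge 1: (3,6)→(7,1)  cross = 3·1 − 7·6 = -39.0000; (r_i+r_j)·cross = 10·-39.0000 = -390.0000
edge 2: (7,1)→(11,0)  cross = 7·0 − 11·1 = -11.0000; (r_i+r_j)·cross = 18·-11.0000 = -198.0000
edge 3: (11,0)→(13.5,4.5)  cross = 11·4.5 − 13.5·0 = 49.5000; (r_i+r_j)·cross = 24.5·49.5000 = 1212.7500
edge 4: (13.5,4.5)→(15.5,11.5)  cross = 13.5·11.5 − 15.5·4.5 = 85.5000; (r_i+r_j)·cross = 29·85.5000 = 2479.5000
edge 5: (15.5,11.5)→(16.5,20)  cross = 15.5·20 − 16.5·11.5 = 120.2500; (r_i+r_j)·cross = 32·120.2500 = 3848.0000
edge 6: (16.5,20)→(16.5,37)  cross = 16.5·37 − 16.5·20 = 280.5000; (r_i+r_j)·cross = 33·280.5000 = 9256.5000
edge 7: (16.5,37)→(1.5,38.5)  cross = 16.5·38.5 − 1.5·37 = 579.7500; (r_i+r_j)·cross = 18·579.7500 = 10435.5000
edge 8: (1.5,38.5)→(1,31)  cross = 1.5·31 − 1·38.5 = 8.0000; (r_i+r_j)·cross = 2.5·8.0000 = 20.0000
Σcross = 986.5000 → A = |Σcross|/2 = 493.2500 mm²
Σ(r_i+r_j)·cross = 26316.2500 → first moment M = |Σ|/6 = 4386.0417
R_c = M/A = 4386.0417/493.2500 = 8.8921 mm
θ = 98° = 1.710423 rad
V = θ·R_c·A = 1.710423·8.8921·493.2500 = 7501.985 mm³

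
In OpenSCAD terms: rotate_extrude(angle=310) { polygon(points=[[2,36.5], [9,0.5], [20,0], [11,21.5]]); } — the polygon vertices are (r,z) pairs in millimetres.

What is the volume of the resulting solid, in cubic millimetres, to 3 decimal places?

Profile (r,z), 4 vertices: (2,36.5) (9,0.5) (20,0) (11,21.5)
edge 0: (2,36.5)→(9,0.5)  cross = 2·0.5 − 9·36.5 = -327.5000; (r_i+r_j)·cross = 11·-327.5000 = -3602.5000
edge 1: (9,0.5)→(20,0)  cross = 9·0 − 20·0.5 = -10.0000; (r_i+r_j)·cross = 29·-10.0000 = -290.0000
edge 2: (20,0)→(11,21.5)  cross = 20·21.5 − 11·0 = 430.0000; (r_i+r_j)·cross = 31·430.0000 = 13330.0000
edge 3: (11,21.5)→(2,36.5)  cross = 11·36.5 − 2·21.5 = 358.5000; (r_i+r_j)·cross = 13·358.5000 = 4660.5000
Σcross = 451.0000 → A = |Σcross|/2 = 225.5000 mm²
Σ(r_i+r_j)·cross = 14098.0000 → first moment M = |Σ|/6 = 2349.6667
R_c = M/A = 2349.6667/225.5000 = 10.4198 mm
θ = 310° = 5.410521 rad
V = θ·R_c·A = 5.410521·10.4198·225.5000 = 12712.920 mm³

Volume = 12712.920 mm³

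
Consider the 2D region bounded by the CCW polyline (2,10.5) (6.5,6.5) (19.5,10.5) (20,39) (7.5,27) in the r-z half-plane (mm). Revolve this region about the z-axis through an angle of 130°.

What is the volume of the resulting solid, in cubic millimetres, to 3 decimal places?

Profile (r,z), 5 vertices: (2,10.5) (6.5,6.5) (19.5,10.5) (20,39) (7.5,27)
edge 0: (2,10.5)→(6.5,6.5)  cross = 2·6.5 − 6.5·10.5 = -55.2500; (r_i+r_j)·cross = 8.5·-55.2500 = -469.6250
edge 1: (6.5,6.5)→(19.5,10.5)  cross = 6.5·10.5 − 19.5·6.5 = -58.5000; (r_i+r_j)·cross = 26·-58.5000 = -1521.0000
edge 2: (19.5,10.5)→(20,39)  cross = 19.5·39 − 20·10.5 = 550.5000; (r_i+r_j)·cross = 39.5·550.5000 = 21744.7500
edge 3: (20,39)→(7.5,27)  cross = 20·27 − 7.5·39 = 247.5000; (r_i+r_j)·cross = 27.5·247.5000 = 6806.2500
edge 4: (7.5,27)→(2,10.5)  cross = 7.5·10.5 − 2·27 = 24.7500; (r_i+r_j)·cross = 9.5·24.7500 = 235.1250
Σcross = 709.0000 → A = |Σcross|/2 = 354.5000 mm²
Σ(r_i+r_j)·cross = 26795.5000 → first moment M = |Σ|/6 = 4465.9167
R_c = M/A = 4465.9167/354.5000 = 12.5978 mm
θ = 130° = 2.268928 rad
V = θ·R_c·A = 2.268928·12.5978·354.5000 = 10132.843 mm³

Volume = 10132.843 mm³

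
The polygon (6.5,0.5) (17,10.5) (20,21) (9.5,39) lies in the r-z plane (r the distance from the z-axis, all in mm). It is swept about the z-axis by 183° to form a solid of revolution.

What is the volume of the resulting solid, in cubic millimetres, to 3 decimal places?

Volume = 10640.054 mm³

Profile (r,z), 4 vertices: (6.5,0.5) (17,10.5) (20,21) (9.5,39)
edge 0: (6.5,0.5)→(17,10.5)  cross = 6.5·10.5 − 17·0.5 = 59.7500; (r_i+r_j)·cross = 23.5·59.7500 = 1404.1250
edge 1: (17,10.5)→(20,21)  cross = 17·21 − 20·10.5 = 147.0000; (r_i+r_j)·cross = 37·147.0000 = 5439.0000
edge 2: (20,21)→(9.5,39)  cross = 20·39 − 9.5·21 = 580.5000; (r_i+r_j)·cross = 29.5·580.5000 = 17124.7500
edge 3: (9.5,39)→(6.5,0.5)  cross = 9.5·0.5 − 6.5·39 = -248.7500; (r_i+r_j)·cross = 16·-248.7500 = -3980.0000
Σcross = 538.5000 → A = |Σcross|/2 = 269.2500 mm²
Σ(r_i+r_j)·cross = 19987.8750 → first moment M = |Σ|/6 = 3331.3125
R_c = M/A = 3331.3125/269.2500 = 12.3726 mm
θ = 183° = 3.193953 rad
V = θ·R_c·A = 3.193953·12.3726·269.2500 = 10640.054 mm³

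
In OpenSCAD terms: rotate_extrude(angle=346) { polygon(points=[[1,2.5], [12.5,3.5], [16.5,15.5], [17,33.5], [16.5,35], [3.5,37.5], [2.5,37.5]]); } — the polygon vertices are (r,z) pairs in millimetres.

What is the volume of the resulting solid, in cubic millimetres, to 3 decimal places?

Volume = 24875.237 mm³

Profile (r,z), 7 vertices: (1,2.5) (12.5,3.5) (16.5,15.5) (17,33.5) (16.5,35) (3.5,37.5) (2.5,37.5)
edge 0: (1,2.5)→(12.5,3.5)  cross = 1·3.5 − 12.5·2.5 = -27.7500; (r_i+r_j)·cross = 13.5·-27.7500 = -374.6250
edge 1: (12.5,3.5)→(16.5,15.5)  cross = 12.5·15.5 − 16.5·3.5 = 136.0000; (r_i+r_j)·cross = 29·136.0000 = 3944.0000
edge 2: (16.5,15.5)→(17,33.5)  cross = 16.5·33.5 − 17·15.5 = 289.2500; (r_i+r_j)·cross = 33.5·289.2500 = 9689.8750
edge 3: (17,33.5)→(16.5,35)  cross = 17·35 − 16.5·33.5 = 42.2500; (r_i+r_j)·cross = 33.5·42.2500 = 1415.3750
edge 4: (16.5,35)→(3.5,37.5)  cross = 16.5·37.5 − 3.5·35 = 496.2500; (r_i+r_j)·cross = 20·496.2500 = 9925.0000
edge 5: (3.5,37.5)→(2.5,37.5)  cross = 3.5·37.5 − 2.5·37.5 = 37.5000; (r_i+r_j)·cross = 6·37.5000 = 225.0000
edge 6: (2.5,37.5)→(1,2.5)  cross = 2.5·2.5 − 1·37.5 = -31.2500; (r_i+r_j)·cross = 3.5·-31.2500 = -109.3750
Σcross = 942.2500 → A = |Σcross|/2 = 471.1250 mm²
Σ(r_i+r_j)·cross = 24715.2500 → first moment M = |Σ|/6 = 4119.2083
R_c = M/A = 4119.2083/471.1250 = 8.7433 mm
θ = 346° = 6.038839 rad
V = θ·R_c·A = 6.038839·8.7433·471.1250 = 24875.237 mm³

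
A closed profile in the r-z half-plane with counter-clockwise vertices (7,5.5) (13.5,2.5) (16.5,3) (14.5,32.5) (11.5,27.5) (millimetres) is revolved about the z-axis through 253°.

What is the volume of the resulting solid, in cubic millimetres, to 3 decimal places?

Profile (r,z), 5 vertices: (7,5.5) (13.5,2.5) (16.5,3) (14.5,32.5) (11.5,27.5)
edge 0: (7,5.5)→(13.5,2.5)  cross = 7·2.5 − 13.5·5.5 = -56.7500; (r_i+r_j)·cross = 20.5·-56.7500 = -1163.3750
edge 1: (13.5,2.5)→(16.5,3)  cross = 13.5·3 − 16.5·2.5 = -0.7500; (r_i+r_j)·cross = 30·-0.7500 = -22.5000
edge 2: (16.5,3)→(14.5,32.5)  cross = 16.5·32.5 − 14.5·3 = 492.7500; (r_i+r_j)·cross = 31·492.7500 = 15275.2500
edge 3: (14.5,32.5)→(11.5,27.5)  cross = 14.5·27.5 − 11.5·32.5 = 25.0000; (r_i+r_j)·cross = 26·25.0000 = 650.0000
edge 4: (11.5,27.5)→(7,5.5)  cross = 11.5·5.5 − 7·27.5 = -129.2500; (r_i+r_j)·cross = 18.5·-129.2500 = -2391.1250
Σcross = 331.0000 → A = |Σcross|/2 = 165.5000 mm²
Σ(r_i+r_j)·cross = 12348.2500 → first moment M = |Σ|/6 = 2058.0417
R_c = M/A = 2058.0417/165.5000 = 12.4353 mm
θ = 253° = 4.415683 rad
V = θ·R_c·A = 4.415683·12.4353·165.5000 = 9087.660 mm³

Volume = 9087.660 mm³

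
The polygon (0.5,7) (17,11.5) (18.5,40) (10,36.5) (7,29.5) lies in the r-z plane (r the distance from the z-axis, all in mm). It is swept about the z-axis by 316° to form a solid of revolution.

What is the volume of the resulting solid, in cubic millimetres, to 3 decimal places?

Volume = 21489.675 mm³

Profile (r,z), 5 vertices: (0.5,7) (17,11.5) (18.5,40) (10,36.5) (7,29.5)
edge 0: (0.5,7)→(17,11.5)  cross = 0.5·11.5 − 17·7 = -113.2500; (r_i+r_j)·cross = 17.5·-113.2500 = -1981.8750
edge 1: (17,11.5)→(18.5,40)  cross = 17·40 − 18.5·11.5 = 467.2500; (r_i+r_j)·cross = 35.5·467.2500 = 16587.3750
edge 2: (18.5,40)→(10,36.5)  cross = 18.5·36.5 − 10·40 = 275.2500; (r_i+r_j)·cross = 28.5·275.2500 = 7844.6250
edge 3: (10,36.5)→(7,29.5)  cross = 10·29.5 − 7·36.5 = 39.5000; (r_i+r_j)·cross = 17·39.5000 = 671.5000
edge 4: (7,29.5)→(0.5,7)  cross = 7·7 − 0.5·29.5 = 34.2500; (r_i+r_j)·cross = 7.5·34.2500 = 256.8750
Σcross = 703.0000 → A = |Σcross|/2 = 351.5000 mm²
Σ(r_i+r_j)·cross = 23378.5000 → first moment M = |Σ|/6 = 3896.4167
R_c = M/A = 3896.4167/351.5000 = 11.0851 mm
θ = 316° = 5.515240 rad
V = θ·R_c·A = 5.515240·11.0851·351.5000 = 21489.675 mm³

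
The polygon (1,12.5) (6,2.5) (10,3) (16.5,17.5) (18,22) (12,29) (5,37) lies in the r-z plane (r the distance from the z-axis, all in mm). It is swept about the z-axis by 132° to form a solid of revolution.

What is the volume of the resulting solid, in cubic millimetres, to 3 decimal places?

Volume = 6657.410 mm³

Profile (r,z), 7 vertices: (1,12.5) (6,2.5) (10,3) (16.5,17.5) (18,22) (12,29) (5,37)
edge 0: (1,12.5)→(6,2.5)  cross = 1·2.5 − 6·12.5 = -72.5000; (r_i+r_j)·cross = 7·-72.5000 = -507.5000
edge 1: (6,2.5)→(10,3)  cross = 6·3 − 10·2.5 = -7.0000; (r_i+r_j)·cross = 16·-7.0000 = -112.0000
edge 2: (10,3)→(16.5,17.5)  cross = 10·17.5 − 16.5·3 = 125.5000; (r_i+r_j)·cross = 26.5·125.5000 = 3325.7500
edge 3: (16.5,17.5)→(18,22)  cross = 16.5·22 − 18·17.5 = 48.0000; (r_i+r_j)·cross = 34.5·48.0000 = 1656.0000
edge 4: (18,22)→(12,29)  cross = 18·29 − 12·22 = 258.0000; (r_i+r_j)·cross = 30·258.0000 = 7740.0000
edge 5: (12,29)→(5,37)  cross = 12·37 − 5·29 = 299.0000; (r_i+r_j)·cross = 17·299.0000 = 5083.0000
edge 6: (5,37)→(1,12.5)  cross = 5·12.5 − 1·37 = 25.5000; (r_i+r_j)·cross = 6·25.5000 = 153.0000
Σcross = 676.5000 → A = |Σcross|/2 = 338.2500 mm²
Σ(r_i+r_j)·cross = 17338.2500 → first moment M = |Σ|/6 = 2889.7083
R_c = M/A = 2889.7083/338.2500 = 8.5431 mm
θ = 132° = 2.303835 rad
V = θ·R_c·A = 2.303835·8.5431·338.2500 = 6657.410 mm³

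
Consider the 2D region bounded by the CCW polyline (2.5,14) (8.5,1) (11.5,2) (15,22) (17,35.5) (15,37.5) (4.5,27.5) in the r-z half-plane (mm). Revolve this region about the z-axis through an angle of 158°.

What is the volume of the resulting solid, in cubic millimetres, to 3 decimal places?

Volume = 8219.030 mm³

Profile (r,z), 7 vertices: (2.5,14) (8.5,1) (11.5,2) (15,22) (17,35.5) (15,37.5) (4.5,27.5)
edge 0: (2.5,14)→(8.5,1)  cross = 2.5·1 − 8.5·14 = -116.5000; (r_i+r_j)·cross = 11·-116.5000 = -1281.5000
edge 1: (8.5,1)→(11.5,2)  cross = 8.5·2 − 11.5·1 = 5.5000; (r_i+r_j)·cross = 20·5.5000 = 110.0000
edge 2: (11.5,2)→(15,22)  cross = 11.5·22 − 15·2 = 223.0000; (r_i+r_j)·cross = 26.5·223.0000 = 5909.5000
edge 3: (15,22)→(17,35.5)  cross = 15·35.5 − 17·22 = 158.5000; (r_i+r_j)·cross = 32·158.5000 = 5072.0000
edge 4: (17,35.5)→(15,37.5)  cross = 17·37.5 − 15·35.5 = 105.0000; (r_i+r_j)·cross = 32·105.0000 = 3360.0000
edge 5: (15,37.5)→(4.5,27.5)  cross = 15·27.5 − 4.5·37.5 = 243.7500; (r_i+r_j)·cross = 19.5·243.7500 = 4753.1250
edge 6: (4.5,27.5)→(2.5,14)  cross = 4.5·14 − 2.5·27.5 = -5.7500; (r_i+r_j)·cross = 7·-5.7500 = -40.2500
Σcross = 613.5000 → A = |Σcross|/2 = 306.7500 mm²
Σ(r_i+r_j)·cross = 17882.8750 → first moment M = |Σ|/6 = 2980.4792
R_c = M/A = 2980.4792/306.7500 = 9.7163 mm
θ = 158° = 2.757620 rad
V = θ·R_c·A = 2.757620·9.7163·306.7500 = 8219.030 mm³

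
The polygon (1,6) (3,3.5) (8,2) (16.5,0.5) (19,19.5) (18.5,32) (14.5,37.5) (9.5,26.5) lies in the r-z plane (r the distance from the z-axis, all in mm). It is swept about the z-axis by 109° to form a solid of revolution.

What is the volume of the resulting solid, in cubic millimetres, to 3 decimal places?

Volume = 8852.622 mm³

Profile (r,z), 8 vertices: (1,6) (3,3.5) (8,2) (16.5,0.5) (19,19.5) (18.5,32) (14.5,37.5) (9.5,26.5)
edge 0: (1,6)→(3,3.5)  cross = 1·3.5 − 3·6 = -14.5000; (r_i+r_j)·cross = 4·-14.5000 = -58.0000
edge 1: (3,3.5)→(8,2)  cross = 3·2 − 8·3.5 = -22.0000; (r_i+r_j)·cross = 11·-22.0000 = -242.0000
edge 2: (8,2)→(16.5,0.5)  cross = 8·0.5 − 16.5·2 = -29.0000; (r_i+r_j)·cross = 24.5·-29.0000 = -710.5000
edge 3: (16.5,0.5)→(19,19.5)  cross = 16.5·19.5 − 19·0.5 = 312.2500; (r_i+r_j)·cross = 35.5·312.2500 = 11084.8750
edge 4: (19,19.5)→(18.5,32)  cross = 19·32 − 18.5·19.5 = 247.2500; (r_i+r_j)·cross = 37.5·247.2500 = 9271.8750
edge 5: (18.5,32)→(14.5,37.5)  cross = 18.5·37.5 − 14.5·32 = 229.7500; (r_i+r_j)·cross = 33·229.7500 = 7581.7500
edge 6: (14.5,37.5)→(9.5,26.5)  cross = 14.5·26.5 − 9.5·37.5 = 28.0000; (r_i+r_j)·cross = 24·28.0000 = 672.0000
edge 7: (9.5,26.5)→(1,6)  cross = 9.5·6 − 1·26.5 = 30.5000; (r_i+r_j)·cross = 10.5·30.5000 = 320.2500
Σcross = 782.2500 → A = |Σcross|/2 = 391.1250 mm²
Σ(r_i+r_j)·cross = 27920.2500 → first moment M = |Σ|/6 = 4653.3750
R_c = M/A = 4653.3750/391.1250 = 11.8974 mm
θ = 109° = 1.902409 rad
V = θ·R_c·A = 1.902409·11.8974·391.1250 = 8852.622 mm³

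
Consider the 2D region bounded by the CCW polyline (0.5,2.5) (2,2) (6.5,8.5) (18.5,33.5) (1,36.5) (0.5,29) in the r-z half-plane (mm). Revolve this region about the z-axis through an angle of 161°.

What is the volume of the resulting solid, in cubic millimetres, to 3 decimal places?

Volume = 6581.676 mm³

Profile (r,z), 6 vertices: (0.5,2.5) (2,2) (6.5,8.5) (18.5,33.5) (1,36.5) (0.5,29)
edge 0: (0.5,2.5)→(2,2)  cross = 0.5·2 − 2·2.5 = -4.0000; (r_i+r_j)·cross = 2.5·-4.0000 = -10.0000
edge 1: (2,2)→(6.5,8.5)  cross = 2·8.5 − 6.5·2 = 4.0000; (r_i+r_j)·cross = 8.5·4.0000 = 34.0000
edge 2: (6.5,8.5)→(18.5,33.5)  cross = 6.5·33.5 − 18.5·8.5 = 60.5000; (r_i+r_j)·cross = 25·60.5000 = 1512.5000
edge 3: (18.5,33.5)→(1,36.5)  cross = 18.5·36.5 − 1·33.5 = 641.7500; (r_i+r_j)·cross = 19.5·641.7500 = 12514.1250
edge 4: (1,36.5)→(0.5,29)  cross = 1·29 − 0.5·36.5 = 10.7500; (r_i+r_j)·cross = 1.5·10.7500 = 16.1250
edge 5: (0.5,29)→(0.5,2.5)  cross = 0.5·2.5 − 0.5·29 = -13.2500; (r_i+r_j)·cross = 1·-13.2500 = -13.2500
Σcross = 699.7500 → A = |Σcross|/2 = 349.8750 mm²
Σ(r_i+r_j)·cross = 14053.5000 → first moment M = |Σ|/6 = 2342.2500
R_c = M/A = 2342.2500/349.8750 = 6.6945 mm
θ = 161° = 2.809980 rad
V = θ·R_c·A = 2.809980·6.6945·349.8750 = 6581.676 mm³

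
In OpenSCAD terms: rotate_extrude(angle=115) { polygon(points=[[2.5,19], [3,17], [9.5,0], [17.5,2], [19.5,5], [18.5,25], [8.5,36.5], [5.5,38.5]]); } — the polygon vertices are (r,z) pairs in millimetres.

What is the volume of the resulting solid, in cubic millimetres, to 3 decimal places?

Profile (r,z), 8 vertices: (2.5,19) (3,17) (9.5,0) (17.5,2) (19.5,5) (18.5,25) (8.5,36.5) (5.5,38.5)
edge 0: (2.5,19)→(3,17)  cross = 2.5·17 − 3·19 = -14.5000; (r_i+r_j)·cross = 5.5·-14.5000 = -79.7500
edge 1: (3,17)→(9.5,0)  cross = 3·0 − 9.5·17 = -161.5000; (r_i+r_j)·cross = 12.5·-161.5000 = -2018.7500
edge 2: (9.5,0)→(17.5,2)  cross = 9.5·2 − 17.5·0 = 19.0000; (r_i+r_j)·cross = 27·19.0000 = 513.0000
edge 3: (17.5,2)→(19.5,5)  cross = 17.5·5 − 19.5·2 = 48.5000; (r_i+r_j)·cross = 37·48.5000 = 1794.5000
edge 4: (19.5,5)→(18.5,25)  cross = 19.5·25 − 18.5·5 = 395.0000; (r_i+r_j)·cross = 38·395.0000 = 15010.0000
edge 5: (18.5,25)→(8.5,36.5)  cross = 18.5·36.5 − 8.5·25 = 462.7500; (r_i+r_j)·cross = 27·462.7500 = 12494.2500
edge 6: (8.5,36.5)→(5.5,38.5)  cross = 8.5·38.5 − 5.5·36.5 = 126.5000; (r_i+r_j)·cross = 14·126.5000 = 1771.0000
edge 7: (5.5,38.5)→(2.5,19)  cross = 5.5·19 − 2.5·38.5 = 8.2500; (r_i+r_j)·cross = 8·8.2500 = 66.0000
Σcross = 884.0000 → A = |Σcross|/2 = 442.0000 mm²
Σ(r_i+r_j)·cross = 29550.2500 → first moment M = |Σ|/6 = 4925.0417
R_c = M/A = 4925.0417/442.0000 = 11.1426 mm
θ = 115° = 2.007129 rad
V = θ·R_c·A = 2.007129·11.1426·442.0000 = 9885.192 mm³

Volume = 9885.192 mm³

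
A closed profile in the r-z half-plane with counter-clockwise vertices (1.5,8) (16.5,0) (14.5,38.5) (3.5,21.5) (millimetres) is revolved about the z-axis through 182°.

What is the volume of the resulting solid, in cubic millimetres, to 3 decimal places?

Volume = 10843.245 mm³

Profile (r,z), 4 vertices: (1.5,8) (16.5,0) (14.5,38.5) (3.5,21.5)
edge 0: (1.5,8)→(16.5,0)  cross = 1.5·0 − 16.5·8 = -132.0000; (r_i+r_j)·cross = 18·-132.0000 = -2376.0000
edge 1: (16.5,0)→(14.5,38.5)  cross = 16.5·38.5 − 14.5·0 = 635.2500; (r_i+r_j)·cross = 31·635.2500 = 19692.7500
edge 2: (14.5,38.5)→(3.5,21.5)  cross = 14.5·21.5 − 3.5·38.5 = 177.0000; (r_i+r_j)·cross = 18·177.0000 = 3186.0000
edge 3: (3.5,21.5)→(1.5,8)  cross = 3.5·8 − 1.5·21.5 = -4.2500; (r_i+r_j)·cross = 5·-4.2500 = -21.2500
Σcross = 676.0000 → A = |Σcross|/2 = 338.0000 mm²
Σ(r_i+r_j)·cross = 20481.5000 → first moment M = |Σ|/6 = 3413.5833
R_c = M/A = 3413.5833/338.0000 = 10.0994 mm
θ = 182° = 3.176499 rad
V = θ·R_c·A = 3.176499·10.0994·338.0000 = 10843.245 mm³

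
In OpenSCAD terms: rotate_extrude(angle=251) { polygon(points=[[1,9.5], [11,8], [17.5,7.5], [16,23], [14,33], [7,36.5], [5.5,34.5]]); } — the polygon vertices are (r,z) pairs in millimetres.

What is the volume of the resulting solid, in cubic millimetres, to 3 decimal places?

Volume = 14129.282 mm³

Profile (r,z), 7 vertices: (1,9.5) (11,8) (17.5,7.5) (16,23) (14,33) (7,36.5) (5.5,34.5)
edge 0: (1,9.5)→(11,8)  cross = 1·8 − 11·9.5 = -96.5000; (r_i+r_j)·cross = 12·-96.5000 = -1158.0000
edge 1: (11,8)→(17.5,7.5)  cross = 11·7.5 − 17.5·8 = -57.5000; (r_i+r_j)·cross = 28.5·-57.5000 = -1638.7500
edge 2: (17.5,7.5)→(16,23)  cross = 17.5·23 − 16·7.5 = 282.5000; (r_i+r_j)·cross = 33.5·282.5000 = 9463.7500
edge 3: (16,23)→(14,33)  cross = 16·33 − 14·23 = 206.0000; (r_i+r_j)·cross = 30·206.0000 = 6180.0000
edge 4: (14,33)→(7,36.5)  cross = 14·36.5 − 7·33 = 280.0000; (r_i+r_j)·cross = 21·280.0000 = 5880.0000
edge 5: (7,36.5)→(5.5,34.5)  cross = 7·34.5 − 5.5·36.5 = 40.7500; (r_i+r_j)·cross = 12.5·40.7500 = 509.3750
edge 6: (5.5,34.5)→(1,9.5)  cross = 5.5·9.5 − 1·34.5 = 17.7500; (r_i+r_j)·cross = 6.5·17.7500 = 115.3750
Σcross = 673.0000 → A = |Σcross|/2 = 336.5000 mm²
Σ(r_i+r_j)·cross = 19351.7500 → first moment M = |Σ|/6 = 3225.2917
R_c = M/A = 3225.2917/336.5000 = 9.5848 mm
θ = 251° = 4.380776 rad
V = θ·R_c·A = 4.380776·9.5848·336.5000 = 14129.282 mm³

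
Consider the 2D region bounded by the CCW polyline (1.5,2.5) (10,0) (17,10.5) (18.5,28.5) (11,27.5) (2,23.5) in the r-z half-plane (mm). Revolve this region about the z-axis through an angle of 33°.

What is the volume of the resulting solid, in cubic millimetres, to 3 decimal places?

Profile (r,z), 6 vertices: (1.5,2.5) (10,0) (17,10.5) (18.5,28.5) (11,27.5) (2,23.5)
edge 0: (1.5,2.5)→(10,0)  cross = 1.5·0 − 10·2.5 = -25.0000; (r_i+r_j)·cross = 11.5·-25.0000 = -287.5000
edge 1: (10,0)→(17,10.5)  cross = 10·10.5 − 17·0 = 105.0000; (r_i+r_j)·cross = 27·105.0000 = 2835.0000
edge 2: (17,10.5)→(18.5,28.5)  cross = 17·28.5 − 18.5·10.5 = 290.2500; (r_i+r_j)·cross = 35.5·290.2500 = 10303.8750
edge 3: (18.5,28.5)→(11,27.5)  cross = 18.5·27.5 − 11·28.5 = 195.2500; (r_i+r_j)·cross = 29.5·195.2500 = 5759.8750
edge 4: (11,27.5)→(2,23.5)  cross = 11·23.5 − 2·27.5 = 203.5000; (r_i+r_j)·cross = 13·203.5000 = 2645.5000
edge 5: (2,23.5)→(1.5,2.5)  cross = 2·2.5 − 1.5·23.5 = -30.2500; (r_i+r_j)·cross = 3.5·-30.2500 = -105.8750
Σcross = 738.7500 → A = |Σcross|/2 = 369.3750 mm²
Σ(r_i+r_j)·cross = 21150.8750 → first moment M = |Σ|/6 = 3525.1458
R_c = M/A = 3525.1458/369.3750 = 9.5435 mm
θ = 33° = 0.575959 rad
V = θ·R_c·A = 0.575959·9.5435·369.3750 = 2030.338 mm³

Volume = 2030.338 mm³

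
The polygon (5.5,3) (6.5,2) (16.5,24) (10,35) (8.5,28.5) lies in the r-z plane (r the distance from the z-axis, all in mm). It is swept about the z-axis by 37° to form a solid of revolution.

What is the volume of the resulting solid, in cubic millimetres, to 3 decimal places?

Profile (r,z), 5 vertices: (5.5,3) (6.5,2) (16.5,24) (10,35) (8.5,28.5)
edge 0: (5.5,3)→(6.5,2)  cross = 5.5·2 − 6.5·3 = -8.5000; (r_i+r_j)·cross = 12·-8.5000 = -102.0000
edge 1: (6.5,2)→(16.5,24)  cross = 6.5·24 − 16.5·2 = 123.0000; (r_i+r_j)·cross = 23·123.0000 = 2829.0000
edge 2: (16.5,24)→(10,35)  cross = 16.5·35 − 10·24 = 337.5000; (r_i+r_j)·cross = 26.5·337.5000 = 8943.7500
edge 3: (10,35)→(8.5,28.5)  cross = 10·28.5 − 8.5·35 = -12.5000; (r_i+r_j)·cross = 18.5·-12.5000 = -231.2500
edge 4: (8.5,28.5)→(5.5,3)  cross = 8.5·3 − 5.5·28.5 = -131.2500; (r_i+r_j)·cross = 14·-131.2500 = -1837.5000
Σcross = 308.2500 → A = |Σcross|/2 = 154.1250 mm²
Σ(r_i+r_j)·cross = 9602.0000 → first moment M = |Σ|/6 = 1600.3333
R_c = M/A = 1600.3333/154.1250 = 10.3833 mm
θ = 37° = 0.645772 rad
V = θ·R_c·A = 0.645772·10.3833·154.1250 = 1033.450 mm³

Volume = 1033.450 mm³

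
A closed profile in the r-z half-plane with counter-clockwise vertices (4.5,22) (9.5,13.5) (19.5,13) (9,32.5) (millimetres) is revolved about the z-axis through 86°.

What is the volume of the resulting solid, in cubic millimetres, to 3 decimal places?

Volume = 2325.961 mm³

Profile (r,z), 4 vertices: (4.5,22) (9.5,13.5) (19.5,13) (9,32.5)
edge 0: (4.5,22)→(9.5,13.5)  cross = 4.5·13.5 − 9.5·22 = -148.2500; (r_i+r_j)·cross = 14·-148.2500 = -2075.5000
edge 1: (9.5,13.5)→(19.5,13)  cross = 9.5·13 − 19.5·13.5 = -139.7500; (r_i+r_j)·cross = 29·-139.7500 = -4052.7500
edge 2: (19.5,13)→(9,32.5)  cross = 19.5·32.5 − 9·13 = 516.7500; (r_i+r_j)·cross = 28.5·516.7500 = 14727.3750
edge 3: (9,32.5)→(4.5,22)  cross = 9·22 − 4.5·32.5 = 51.7500; (r_i+r_j)·cross = 13.5·51.7500 = 698.6250
Σcross = 280.5000 → A = |Σcross|/2 = 140.2500 mm²
Σ(r_i+r_j)·cross = 9297.7500 → first moment M = |Σ|/6 = 1549.6250
R_c = M/A = 1549.6250/140.2500 = 11.0490 mm
θ = 86° = 1.500983 rad
V = θ·R_c·A = 1.500983·11.0490·140.2500 = 2325.961 mm³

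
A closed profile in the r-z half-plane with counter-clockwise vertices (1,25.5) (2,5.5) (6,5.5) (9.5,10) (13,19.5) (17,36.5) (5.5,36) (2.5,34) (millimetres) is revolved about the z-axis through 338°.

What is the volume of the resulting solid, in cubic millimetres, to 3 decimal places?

Profile (r,z), 8 vertices: (1,25.5) (2,5.5) (6,5.5) (9.5,10) (13,19.5) (17,36.5) (5.5,36) (2.5,34)
edge 0: (1,25.5)→(2,5.5)  cross = 1·5.5 − 2·25.5 = -45.5000; (r_i+r_j)·cross = 3·-45.5000 = -136.5000
edge 1: (2,5.5)→(6,5.5)  cross = 2·5.5 − 6·5.5 = -22.0000; (r_i+r_j)·cross = 8·-22.0000 = -176.0000
edge 2: (6,5.5)→(9.5,10)  cross = 6·10 − 9.5·5.5 = 7.7500; (r_i+r_j)·cross = 15.5·7.7500 = 120.1250
edge 3: (9.5,10)→(13,19.5)  cross = 9.5·19.5 − 13·10 = 55.2500; (r_i+r_j)·cross = 22.5·55.2500 = 1243.1250
edge 4: (13,19.5)→(17,36.5)  cross = 13·36.5 − 17·19.5 = 143.0000; (r_i+r_j)·cross = 30·143.0000 = 4290.0000
edge 5: (17,36.5)→(5.5,36)  cross = 17·36 − 5.5·36.5 = 411.2500; (r_i+r_j)·cross = 22.5·411.2500 = 9253.1250
edge 6: (5.5,36)→(2.5,34)  cross = 5.5·34 − 2.5·36 = 97.0000; (r_i+r_j)·cross = 8·97.0000 = 776.0000
edge 7: (2.5,34)→(1,25.5)  cross = 2.5·25.5 − 1·34 = 29.7500; (r_i+r_j)·cross = 3.5·29.7500 = 104.1250
Σcross = 676.5000 → A = |Σcross|/2 = 338.2500 mm²
Σ(r_i+r_j)·cross = 15474.0000 → first moment M = |Σ|/6 = 2579.0000
R_c = M/A = 2579.0000/338.2500 = 7.6245 mm
θ = 338° = 5.899213 rad
V = θ·R_c·A = 5.899213·7.6245·338.2500 = 15214.070 mm³

Volume = 15214.070 mm³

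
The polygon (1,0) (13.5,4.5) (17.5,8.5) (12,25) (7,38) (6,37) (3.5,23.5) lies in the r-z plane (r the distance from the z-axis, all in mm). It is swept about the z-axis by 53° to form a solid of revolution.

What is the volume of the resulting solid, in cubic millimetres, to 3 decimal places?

Volume = 2593.769 mm³

Profile (r,z), 7 vertices: (1,0) (13.5,4.5) (17.5,8.5) (12,25) (7,38) (6,37) (3.5,23.5)
edge 0: (1,0)→(13.5,4.5)  cross = 1·4.5 − 13.5·0 = 4.5000; (r_i+r_j)·cross = 14.5·4.5000 = 65.2500
edge 1: (13.5,4.5)→(17.5,8.5)  cross = 13.5·8.5 − 17.5·4.5 = 36.0000; (r_i+r_j)·cross = 31·36.0000 = 1116.0000
edge 2: (17.5,8.5)→(12,25)  cross = 17.5·25 − 12·8.5 = 335.5000; (r_i+r_j)·cross = 29.5·335.5000 = 9897.2500
edge 3: (12,25)→(7,38)  cross = 12·38 − 7·25 = 281.0000; (r_i+r_j)·cross = 19·281.0000 = 5339.0000
edge 4: (7,38)→(6,37)  cross = 7·37 − 6·38 = 31.0000; (r_i+r_j)·cross = 13·31.0000 = 403.0000
edge 5: (6,37)→(3.5,23.5)  cross = 6·23.5 − 3.5·37 = 11.5000; (r_i+r_j)·cross = 9.5·11.5000 = 109.2500
edge 6: (3.5,23.5)→(1,0)  cross = 3.5·0 − 1·23.5 = -23.5000; (r_i+r_j)·cross = 4.5·-23.5000 = -105.7500
Σcross = 676.0000 → A = |Σcross|/2 = 338.0000 mm²
Σ(r_i+r_j)·cross = 16824.0000 → first moment M = |Σ|/6 = 2804.0000
R_c = M/A = 2804.0000/338.0000 = 8.2959 mm
θ = 53° = 0.925025 rad
V = θ·R_c·A = 0.925025·8.2959·338.0000 = 2593.769 mm³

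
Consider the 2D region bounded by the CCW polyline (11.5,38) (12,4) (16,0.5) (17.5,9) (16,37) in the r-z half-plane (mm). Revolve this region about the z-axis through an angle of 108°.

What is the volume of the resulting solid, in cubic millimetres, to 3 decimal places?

Volume = 4761.987 mm³

Profile (r,z), 5 vertices: (11.5,38) (12,4) (16,0.5) (17.5,9) (16,37)
edge 0: (11.5,38)→(12,4)  cross = 11.5·4 − 12·38 = -410.0000; (r_i+r_j)·cross = 23.5·-410.0000 = -9635.0000
edge 1: (12,4)→(16,0.5)  cross = 12·0.5 − 16·4 = -58.0000; (r_i+r_j)·cross = 28·-58.0000 = -1624.0000
edge 2: (16,0.5)→(17.5,9)  cross = 16·9 − 17.5·0.5 = 135.2500; (r_i+r_j)·cross = 33.5·135.2500 = 4530.8750
edge 3: (17.5,9)→(16,37)  cross = 17.5·37 − 16·9 = 503.5000; (r_i+r_j)·cross = 33.5·503.5000 = 16867.2500
edge 4: (16,37)→(11.5,38)  cross = 16·38 − 11.5·37 = 182.5000; (r_i+r_j)·cross = 27.5·182.5000 = 5018.7500
Σcross = 353.2500 → A = |Σcross|/2 = 176.6250 mm²
Σ(r_i+r_j)·cross = 15157.8750 → first moment M = |Σ|/6 = 2526.3125
R_c = M/A = 2526.3125/176.6250 = 14.3033 mm
θ = 108° = 1.884956 rad
V = θ·R_c·A = 1.884956·14.3033·176.6250 = 4761.987 mm³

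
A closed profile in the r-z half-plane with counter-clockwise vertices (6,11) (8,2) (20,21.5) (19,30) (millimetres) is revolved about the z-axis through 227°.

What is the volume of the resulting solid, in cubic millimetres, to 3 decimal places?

Profile (r,z), 4 vertices: (6,11) (8,2) (20,21.5) (19,30)
edge 0: (6,11)→(8,2)  cross = 6·2 − 8·11 = -76.0000; (r_i+r_j)·cross = 14·-76.0000 = -1064.0000
edge 1: (8,2)→(20,21.5)  cross = 8·21.5 − 20·2 = 132.0000; (r_i+r_j)·cross = 28·132.0000 = 3696.0000
edge 2: (20,21.5)→(19,30)  cross = 20·30 − 19·21.5 = 191.5000; (r_i+r_j)·cross = 39·191.5000 = 7468.5000
edge 3: (19,30)→(6,11)  cross = 19·11 − 6·30 = 29.0000; (r_i+r_j)·cross = 25·29.0000 = 725.0000
Σcross = 276.5000 → A = |Σcross|/2 = 138.2500 mm²
Σ(r_i+r_j)·cross = 10825.5000 → first moment M = |Σ|/6 = 1804.2500
R_c = M/A = 1804.2500/138.2500 = 13.0506 mm
θ = 227° = 3.961897 rad
V = θ·R_c·A = 3.961897·13.0506·138.2500 = 7148.253 mm³

Volume = 7148.253 mm³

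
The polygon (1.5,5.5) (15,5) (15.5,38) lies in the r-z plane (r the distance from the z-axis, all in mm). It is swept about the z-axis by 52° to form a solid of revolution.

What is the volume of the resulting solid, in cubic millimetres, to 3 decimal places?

Profile (r,z), 3 vertices: (1.5,5.5) (15,5) (15.5,38)
edge 0: (1.5,5.5)→(15,5)  cross = 1.5·5 − 15·5.5 = -75.0000; (r_i+r_j)·cross = 16.5·-75.0000 = -1237.5000
edge 1: (15,5)→(15.5,38)  cross = 15·38 − 15.5·5 = 492.5000; (r_i+r_j)·cross = 30.5·492.5000 = 15021.2500
edge 2: (15.5,38)→(1.5,5.5)  cross = 15.5·5.5 − 1.5·38 = 28.2500; (r_i+r_j)·cross = 17·28.2500 = 480.2500
Σcross = 445.7500 → A = |Σcross|/2 = 222.8750 mm²
Σ(r_i+r_j)·cross = 14264.0000 → first moment M = |Σ|/6 = 2377.3333
R_c = M/A = 2377.3333/222.8750 = 10.6667 mm
θ = 52° = 0.907571 rad
V = θ·R_c·A = 0.907571·10.6667·222.8750 = 2157.599 mm³

Volume = 2157.599 mm³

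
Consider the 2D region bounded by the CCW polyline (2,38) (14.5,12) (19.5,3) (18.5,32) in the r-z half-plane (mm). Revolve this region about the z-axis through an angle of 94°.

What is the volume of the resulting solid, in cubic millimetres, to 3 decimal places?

Profile (r,z), 4 vertices: (2,38) (14.5,12) (19.5,3) (18.5,32)
edge 0: (2,38)→(14.5,12)  cross = 2·12 − 14.5·38 = -527.0000; (r_i+r_j)·cross = 16.5·-527.0000 = -8695.5000
edge 1: (14.5,12)→(19.5,3)  cross = 14.5·3 − 19.5·12 = -190.5000; (r_i+r_j)·cross = 34·-190.5000 = -6477.0000
edge 2: (19.5,3)→(18.5,32)  cross = 19.5·32 − 18.5·3 = 568.5000; (r_i+r_j)·cross = 38·568.5000 = 21603.0000
edge 3: (18.5,32)→(2,38)  cross = 18.5·38 − 2·32 = 639.0000; (r_i+r_j)·cross = 20.5·639.0000 = 13099.5000
Σcross = 490.0000 → A = |Σcross|/2 = 245.0000 mm²
Σ(r_i+r_j)·cross = 19530.0000 → first moment M = |Σ|/6 = 3255.0000
R_c = M/A = 3255.0000/245.0000 = 13.2857 mm
θ = 94° = 1.640609 rad
V = θ·R_c·A = 1.640609·13.2857·245.0000 = 5340.184 mm³

Volume = 5340.184 mm³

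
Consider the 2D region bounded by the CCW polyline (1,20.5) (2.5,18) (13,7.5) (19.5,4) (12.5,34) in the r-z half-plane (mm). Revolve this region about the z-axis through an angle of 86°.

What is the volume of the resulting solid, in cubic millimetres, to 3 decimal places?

Volume = 4027.763 mm³

Profile (r,z), 5 vertices: (1,20.5) (2.5,18) (13,7.5) (19.5,4) (12.5,34)
edge 0: (1,20.5)→(2.5,18)  cross = 1·18 − 2.5·20.5 = -33.2500; (r_i+r_j)·cross = 3.5·-33.2500 = -116.3750
edge 1: (2.5,18)→(13,7.5)  cross = 2.5·7.5 − 13·18 = -215.2500; (r_i+r_j)·cross = 15.5·-215.2500 = -3336.3750
edge 2: (13,7.5)→(19.5,4)  cross = 13·4 − 19.5·7.5 = -94.2500; (r_i+r_j)·cross = 32.5·-94.2500 = -3063.1250
edge 3: (19.5,4)→(12.5,34)  cross = 19.5·34 − 12.5·4 = 613.0000; (r_i+r_j)·cross = 32·613.0000 = 19616.0000
edge 4: (12.5,34)→(1,20.5)  cross = 12.5·20.5 − 1·34 = 222.2500; (r_i+r_j)·cross = 13.5·222.2500 = 3000.3750
Σcross = 492.5000 → A = |Σcross|/2 = 246.2500 mm²
Σ(r_i+r_j)·cross = 16100.5000 → first moment M = |Σ|/6 = 2683.4167
R_c = M/A = 2683.4167/246.2500 = 10.8971 mm
θ = 86° = 1.500983 rad
V = θ·R_c·A = 1.500983·10.8971·246.2500 = 4027.763 mm³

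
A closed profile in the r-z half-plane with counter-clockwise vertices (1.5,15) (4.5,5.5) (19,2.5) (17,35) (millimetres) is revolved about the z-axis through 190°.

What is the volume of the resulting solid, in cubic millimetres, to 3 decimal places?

Profile (r,z), 4 vertices: (1.5,15) (4.5,5.5) (19,2.5) (17,35)
edge 0: (1.5,15)→(4.5,5.5)  cross = 1.5·5.5 − 4.5·15 = -59.2500; (r_i+r_j)·cross = 6·-59.2500 = -355.5000
edge 1: (4.5,5.5)→(19,2.5)  cross = 4.5·2.5 − 19·5.5 = -93.2500; (r_i+r_j)·cross = 23.5·-93.2500 = -2191.3750
edge 2: (19,2.5)→(17,35)  cross = 19·35 − 17·2.5 = 622.5000; (r_i+r_j)·cross = 36·622.5000 = 22410.0000
edge 3: (17,35)→(1.5,15)  cross = 17·15 − 1.5·35 = 202.5000; (r_i+r_j)·cross = 18.5·202.5000 = 3746.2500
Σcross = 672.5000 → A = |Σcross|/2 = 336.2500 mm²
Σ(r_i+r_j)·cross = 23609.3750 → first moment M = |Σ|/6 = 3934.8958
R_c = M/A = 3934.8958/336.2500 = 11.7023 mm
θ = 190° = 3.316126 rad
V = θ·R_c·A = 3.316126·11.7023·336.2500 = 13048.609 mm³

Volume = 13048.609 mm³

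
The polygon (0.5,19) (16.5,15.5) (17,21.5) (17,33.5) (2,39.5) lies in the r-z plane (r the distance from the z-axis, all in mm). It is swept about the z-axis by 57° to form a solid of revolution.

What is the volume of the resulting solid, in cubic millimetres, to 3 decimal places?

Profile (r,z), 5 vertices: (0.5,19) (16.5,15.5) (17,21.5) (17,33.5) (2,39.5)
edge 0: (0.5,19)→(16.5,15.5)  cross = 0.5·15.5 − 16.5·19 = -305.7500; (r_i+r_j)·cross = 17·-305.7500 = -5197.7500
edge 1: (16.5,15.5)→(17,21.5)  cross = 16.5·21.5 − 17·15.5 = 91.2500; (r_i+r_j)·cross = 33.5·91.2500 = 3056.8750
edge 2: (17,21.5)→(17,33.5)  cross = 17·33.5 − 17·21.5 = 204.0000; (r_i+r_j)·cross = 34·204.0000 = 6936.0000
edge 3: (17,33.5)→(2,39.5)  cross = 17·39.5 − 2·33.5 = 604.5000; (r_i+r_j)·cross = 19·604.5000 = 11485.5000
edge 4: (2,39.5)→(0.5,19)  cross = 2·19 − 0.5·39.5 = 18.2500; (r_i+r_j)·cross = 2.5·18.2500 = 45.6250
Σcross = 612.2500 → A = |Σcross|/2 = 306.1250 mm²
Σ(r_i+r_j)·cross = 16326.2500 → first moment M = |Σ|/6 = 2721.0417
R_c = M/A = 2721.0417/306.1250 = 8.8887 mm
θ = 57° = 0.994838 rad
V = θ·R_c·A = 0.994838·8.8887·306.1250 = 2706.995 mm³

Volume = 2706.995 mm³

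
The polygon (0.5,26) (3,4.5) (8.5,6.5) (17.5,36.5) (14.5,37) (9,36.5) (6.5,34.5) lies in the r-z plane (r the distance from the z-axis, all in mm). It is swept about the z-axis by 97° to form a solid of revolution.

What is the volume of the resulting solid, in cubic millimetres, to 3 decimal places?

Profile (r,z), 7 vertices: (0.5,26) (3,4.5) (8.5,6.5) (17.5,36.5) (14.5,37) (9,36.5) (6.5,34.5)
edge 0: (0.5,26)→(3,4.5)  cross = 0.5·4.5 − 3·26 = -75.7500; (r_i+r_j)·cross = 3.5·-75.7500 = -265.1250
edge 1: (3,4.5)→(8.5,6.5)  cross = 3·6.5 − 8.5·4.5 = -18.7500; (r_i+r_j)·cross = 11.5·-18.7500 = -215.6250
edge 2: (8.5,6.5)→(17.5,36.5)  cross = 8.5·36.5 − 17.5·6.5 = 196.5000; (r_i+r_j)·cross = 26·196.5000 = 5109.0000
edge 3: (17.5,36.5)→(14.5,37)  cross = 17.5·37 − 14.5·36.5 = 118.2500; (r_i+r_j)·cross = 32·118.2500 = 3784.0000
edge 4: (14.5,37)→(9,36.5)  cross = 14.5·36.5 − 9·37 = 196.2500; (r_i+r_j)·cross = 23.5·196.2500 = 4611.8750
edge 5: (9,36.5)→(6.5,34.5)  cross = 9·34.5 − 6.5·36.5 = 73.2500; (r_i+r_j)·cross = 15.5·73.2500 = 1135.3750
edge 6: (6.5,34.5)→(0.5,26)  cross = 6.5·26 − 0.5·34.5 = 151.7500; (r_i+r_j)·cross = 7·151.7500 = 1062.2500
Σcross = 641.5000 → A = |Σcross|/2 = 320.7500 mm²
Σ(r_i+r_j)·cross = 15221.7500 → first moment M = |Σ|/6 = 2536.9583
R_c = M/A = 2536.9583/320.7500 = 7.9095 mm
θ = 97° = 1.692969 rad
V = θ·R_c·A = 1.692969·7.9095·320.7500 = 4294.993 mm³

Volume = 4294.993 mm³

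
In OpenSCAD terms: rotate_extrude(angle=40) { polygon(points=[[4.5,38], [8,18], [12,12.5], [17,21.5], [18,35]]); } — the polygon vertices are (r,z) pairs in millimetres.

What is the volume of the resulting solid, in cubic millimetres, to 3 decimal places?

Volume = 1784.686 mm³

Profile (r,z), 5 vertices: (4.5,38) (8,18) (12,12.5) (17,21.5) (18,35)
edge 0: (4.5,38)→(8,18)  cross = 4.5·18 − 8·38 = -223.0000; (r_i+r_j)·cross = 12.5·-223.0000 = -2787.5000
edge 1: (8,18)→(12,12.5)  cross = 8·12.5 − 12·18 = -116.0000; (r_i+r_j)·cross = 20·-116.0000 = -2320.0000
edge 2: (12,12.5)→(17,21.5)  cross = 12·21.5 − 17·12.5 = 45.5000; (r_i+r_j)·cross = 29·45.5000 = 1319.5000
edge 3: (17,21.5)→(18,35)  cross = 17·35 − 18·21.5 = 208.0000; (r_i+r_j)·cross = 35·208.0000 = 7280.0000
edge 4: (18,35)→(4.5,38)  cross = 18·38 − 4.5·35 = 526.5000; (r_i+r_j)·cross = 22.5·526.5000 = 11846.2500
Σcross = 441.0000 → A = |Σcross|/2 = 220.5000 mm²
Σ(r_i+r_j)·cross = 15338.2500 → first moment M = |Σ|/6 = 2556.3750
R_c = M/A = 2556.3750/220.5000 = 11.5935 mm
θ = 40° = 0.698132 rad
V = θ·R_c·A = 0.698132·11.5935·220.5000 = 1784.686 mm³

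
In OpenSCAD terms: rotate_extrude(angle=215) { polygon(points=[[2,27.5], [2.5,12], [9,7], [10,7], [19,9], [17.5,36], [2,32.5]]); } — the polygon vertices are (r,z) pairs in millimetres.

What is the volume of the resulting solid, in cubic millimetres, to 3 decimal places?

Profile (r,z), 7 vertices: (2,27.5) (2.5,12) (9,7) (10,7) (19,9) (17.5,36) (2,32.5)
edge 0: (2,27.5)→(2.5,12)  cross = 2·12 − 2.5·27.5 = -44.7500; (r_i+r_j)·cross = 4.5·-44.7500 = -201.3750
edge 1: (2.5,12)→(9,7)  cross = 2.5·7 − 9·12 = -90.5000; (r_i+r_j)·cross = 11.5·-90.5000 = -1040.7500
edge 2: (9,7)→(10,7)  cross = 9·7 − 10·7 = -7.0000; (r_i+r_j)·cross = 19·-7.0000 = -133.0000
edge 3: (10,7)→(19,9)  cross = 10·9 − 19·7 = -43.0000; (r_i+r_j)·cross = 29·-43.0000 = -1247.0000
edge 4: (19,9)→(17.5,36)  cross = 19·36 − 17.5·9 = 526.5000; (r_i+r_j)·cross = 36.5·526.5000 = 19217.2500
edge 5: (17.5,36)→(2,32.5)  cross = 17.5·32.5 − 2·36 = 496.7500; (r_i+r_j)·cross = 19.5·496.7500 = 9686.6250
edge 6: (2,32.5)→(2,27.5)  cross = 2·27.5 − 2·32.5 = -10.0000; (r_i+r_j)·cross = 4·-10.0000 = -40.0000
Σcross = 828.0000 → A = |Σcross|/2 = 414.0000 mm²
Σ(r_i+r_j)·cross = 26241.7500 → first moment M = |Σ|/6 = 4373.6250
R_c = M/A = 4373.6250/414.0000 = 10.5643 mm
θ = 215° = 3.752458 rad
V = θ·R_c·A = 3.752458·10.5643·414.0000 = 16411.844 mm³

Volume = 16411.844 mm³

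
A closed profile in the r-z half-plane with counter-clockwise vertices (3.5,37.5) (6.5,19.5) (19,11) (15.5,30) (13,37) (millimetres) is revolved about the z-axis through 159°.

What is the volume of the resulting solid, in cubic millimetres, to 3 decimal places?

Volume = 7187.440 mm³

Profile (r,z), 5 vertices: (3.5,37.5) (6.5,19.5) (19,11) (15.5,30) (13,37)
edge 0: (3.5,37.5)→(6.5,19.5)  cross = 3.5·19.5 − 6.5·37.5 = -175.5000; (r_i+r_j)·cross = 10·-175.5000 = -1755.0000
edge 1: (6.5,19.5)→(19,11)  cross = 6.5·11 − 19·19.5 = -299.0000; (r_i+r_j)·cross = 25.5·-299.0000 = -7624.5000
edge 2: (19,11)→(15.5,30)  cross = 19·30 − 15.5·11 = 399.5000; (r_i+r_j)·cross = 34.5·399.5000 = 13782.7500
edge 3: (15.5,30)→(13,37)  cross = 15.5·37 − 13·30 = 183.5000; (r_i+r_j)·cross = 28.5·183.5000 = 5229.7500
edge 4: (13,37)→(3.5,37.5)  cross = 13·37.5 − 3.5·37 = 358.0000; (r_i+r_j)·cross = 16.5·358.0000 = 5907.0000
Σcross = 466.5000 → A = |Σcross|/2 = 233.2500 mm²
Σ(r_i+r_j)·cross = 15540.0000 → first moment M = |Σ|/6 = 2590.0000
R_c = M/A = 2590.0000/233.2500 = 11.1040 mm
θ = 159° = 2.775074 rad
V = θ·R_c·A = 2.775074·11.1040·233.2500 = 7187.440 mm³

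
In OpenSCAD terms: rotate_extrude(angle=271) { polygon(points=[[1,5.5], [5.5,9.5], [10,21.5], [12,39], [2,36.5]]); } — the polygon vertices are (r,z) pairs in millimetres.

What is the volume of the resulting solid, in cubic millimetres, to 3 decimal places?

Volume = 6379.769 mm³

Profile (r,z), 5 vertices: (1,5.5) (5.5,9.5) (10,21.5) (12,39) (2,36.5)
edge 0: (1,5.5)→(5.5,9.5)  cross = 1·9.5 − 5.5·5.5 = -20.7500; (r_i+r_j)·cross = 6.5·-20.7500 = -134.8750
edge 1: (5.5,9.5)→(10,21.5)  cross = 5.5·21.5 − 10·9.5 = 23.2500; (r_i+r_j)·cross = 15.5·23.2500 = 360.3750
edge 2: (10,21.5)→(12,39)  cross = 10·39 − 12·21.5 = 132.0000; (r_i+r_j)·cross = 22·132.0000 = 2904.0000
edge 3: (12,39)→(2,36.5)  cross = 12·36.5 − 2·39 = 360.0000; (r_i+r_j)·cross = 14·360.0000 = 5040.0000
edge 4: (2,36.5)→(1,5.5)  cross = 2·5.5 − 1·36.5 = -25.5000; (r_i+r_j)·cross = 3·-25.5000 = -76.5000
Σcross = 469.0000 → A = |Σcross|/2 = 234.5000 mm²
Σ(r_i+r_j)·cross = 8093.0000 → first moment M = |Σ|/6 = 1348.8333
R_c = M/A = 1348.8333/234.5000 = 5.7520 mm
θ = 271° = 4.729842 rad
V = θ·R_c·A = 4.729842·5.7520·234.5000 = 6379.769 mm³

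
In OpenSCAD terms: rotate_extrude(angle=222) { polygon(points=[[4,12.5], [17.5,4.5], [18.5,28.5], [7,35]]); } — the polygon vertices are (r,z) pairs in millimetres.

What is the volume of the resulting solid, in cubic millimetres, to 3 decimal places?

Profile (r,z), 4 vertices: (4,12.5) (17.5,4.5) (18.5,28.5) (7,35)
edge 0: (4,12.5)→(17.5,4.5)  cross = 4·4.5 − 17.5·12.5 = -200.7500; (r_i+r_j)·cross = 21.5·-200.7500 = -4316.1250
edge 1: (17.5,4.5)→(18.5,28.5)  cross = 17.5·28.5 − 18.5·4.5 = 415.5000; (r_i+r_j)·cross = 36·415.5000 = 14958.0000
edge 2: (18.5,28.5)→(7,35)  cross = 18.5·35 − 7·28.5 = 448.0000; (r_i+r_j)·cross = 25.5·448.0000 = 11424.0000
edge 3: (7,35)→(4,12.5)  cross = 7·12.5 − 4·35 = -52.5000; (r_i+r_j)·cross = 11·-52.5000 = -577.5000
Σcross = 610.2500 → A = |Σcross|/2 = 305.1250 mm²
Σ(r_i+r_j)·cross = 21488.3750 → first moment M = |Σ|/6 = 3581.3958
R_c = M/A = 3581.3958/305.1250 = 11.7375 mm
θ = 222° = 3.874631 rad
V = θ·R_c·A = 3.874631·11.7375·305.1250 = 13876.587 mm³

Volume = 13876.587 mm³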